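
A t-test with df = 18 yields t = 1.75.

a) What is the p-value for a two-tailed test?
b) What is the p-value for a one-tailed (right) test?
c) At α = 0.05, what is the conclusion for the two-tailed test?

Using t-distribution with df = 18:
a) Two-tailed: p = 2×P(T > 1.75) = 0.0971
b) One-tailed: p = P(T > 1.75) = 0.0486
c) 0.0971 ≥ 0.05, fail to reject H₀

Answer: a) 0.0971, b) 0.0486, c) fail to reject H₀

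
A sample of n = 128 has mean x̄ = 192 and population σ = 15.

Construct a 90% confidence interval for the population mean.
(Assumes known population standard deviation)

Answer: (189.8191, 194.1809)

Derivation:
Confidence level: 90%, α = 0.1
z_0.05 = 1.645
SE = σ/√n = 15/√128 = 1.3258
Margin of error = 1.645 × 1.3258 = 2.1809
CI: x̄ ± margin = 192 ± 2.1809
CI: (189.8191, 194.1809)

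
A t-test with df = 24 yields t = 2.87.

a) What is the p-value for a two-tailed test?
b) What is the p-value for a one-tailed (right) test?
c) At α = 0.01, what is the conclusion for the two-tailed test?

Answer: a) 0.0084, b) 0.0042, c) reject H₀

Derivation:
Using t-distribution with df = 24:
a) Two-tailed: p = 2×P(T > 2.87) = 0.0084
b) One-tailed: p = P(T > 2.87) = 0.0042
c) 0.0084 < 0.01, reject H₀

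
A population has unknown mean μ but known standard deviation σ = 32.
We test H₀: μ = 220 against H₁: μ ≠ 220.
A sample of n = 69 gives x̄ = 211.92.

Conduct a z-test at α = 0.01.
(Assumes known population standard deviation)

Standard error: SE = σ/√n = 32/√69 = 3.8523
z-statistic: z = (x̄ - μ₀)/SE = (211.92 - 220)/3.8523 = -2.0974
Critical value: ±2.576
p-value = 0.0360
Decision: fail to reject H₀

Answer: z = -2.0974, fail to reject H₀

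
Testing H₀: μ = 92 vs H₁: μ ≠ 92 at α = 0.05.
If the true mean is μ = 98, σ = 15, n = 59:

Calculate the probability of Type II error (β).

SE = σ/√n = 15/√59 = 1.9528
Critical values: μ₀ ± z_0.025×SE = 92 ± 1.960×1.9528
Acceptance region: (88.1725, 95.8275)
Under H₁ (μ = 98): z_high = (95.8275 - 98)/1.9528 = -1.1125, z_low = (88.1725 - 98)/1.9528 = -5.0325
β = P(not reject | H₁) = Φ(-1.1125) - Φ(-5.0325) ≈ 0.1330

Answer: β ≈ 0.1330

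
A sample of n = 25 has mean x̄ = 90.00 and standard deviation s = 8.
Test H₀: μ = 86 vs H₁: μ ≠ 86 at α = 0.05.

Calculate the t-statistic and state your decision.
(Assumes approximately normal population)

Answer: t = 2.5000, reject H₀

Derivation:
df = n - 1 = 24
SE = s/√n = 8/√25 = 1.6000
t = (x̄ - μ₀)/SE = (90.00 - 86)/1.6000 = 2.5000
Critical value: t_{0.025,24} = ±2.064
p-value ≈ 0.0197
Decision: reject H₀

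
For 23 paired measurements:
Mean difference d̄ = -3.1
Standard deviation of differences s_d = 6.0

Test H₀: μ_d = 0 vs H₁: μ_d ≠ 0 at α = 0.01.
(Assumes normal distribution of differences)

df = n - 1 = 22
SE = s_d/√n = 6.0/√23 = 1.2511
t = d̄/SE = -3.1/1.2511 = -2.4778
Critical value: t_{0.005,22} = ±2.819
p-value ≈ 0.0214
Decision: fail to reject H₀

Answer: t = -2.4778, fail to reject H₀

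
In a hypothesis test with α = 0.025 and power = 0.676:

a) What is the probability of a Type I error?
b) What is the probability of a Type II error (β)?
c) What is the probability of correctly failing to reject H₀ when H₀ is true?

a) Type I error probability = α = 0.025
b) Power = P(reject H₀ | H₁ true) = 1 - β = 0.676, so Type II error probability = β = 1 - Power = 0.324
c) P(fail to reject H₀ | H₀ true) = 1 - α = 0.975

Answer: a) 0.025, b) 0.324, c) 0.975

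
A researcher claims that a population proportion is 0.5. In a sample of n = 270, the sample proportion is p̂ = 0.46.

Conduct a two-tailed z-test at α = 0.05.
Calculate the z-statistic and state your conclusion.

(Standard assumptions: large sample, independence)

Answer: z = -1.3145, fail to reject H₀

Derivation:
H₀: p = 0.5, H₁: p ≠ 0.5
Standard error: SE = √(p₀(1-p₀)/n) = √(0.5×0.5/270) = 0.030429
z-statistic: z = (p̂ - p₀)/SE = (0.46 - 0.5)/0.030429 = -1.3145
Critical value: z_0.025 = ±1.960
p-value = 0.1887
Decision: fail to reject H₀ at α = 0.05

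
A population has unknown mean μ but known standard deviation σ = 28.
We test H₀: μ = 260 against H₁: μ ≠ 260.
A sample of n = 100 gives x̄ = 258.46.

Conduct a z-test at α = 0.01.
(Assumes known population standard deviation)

Answer: z = -0.5500, fail to reject H₀

Derivation:
Standard error: SE = σ/√n = 28/√100 = 2.8000
z-statistic: z = (x̄ - μ₀)/SE = (258.46 - 260)/2.8000 = -0.5500
Critical value: ±2.576
p-value = 0.5823
Decision: fail to reject H₀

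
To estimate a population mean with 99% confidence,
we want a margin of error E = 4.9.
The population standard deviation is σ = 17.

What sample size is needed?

Answer: n = 80

Derivation:
z_0.005 = 2.576
n = (z×σ/E)² = (2.576×17/4.9)²
n = 79.8725
Round up: n = 80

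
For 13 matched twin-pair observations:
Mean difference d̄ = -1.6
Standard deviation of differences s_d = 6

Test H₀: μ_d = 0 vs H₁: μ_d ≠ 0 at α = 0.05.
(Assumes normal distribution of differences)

Answer: t = -0.9615, fail to reject H₀

Derivation:
df = n - 1 = 12
SE = s_d/√n = 6/√13 = 1.6641
t = d̄/SE = -1.6/1.6641 = -0.9615
Critical value: t_{0.025,12} = ±2.179
p-value ≈ 0.3553
Decision: fail to reject H₀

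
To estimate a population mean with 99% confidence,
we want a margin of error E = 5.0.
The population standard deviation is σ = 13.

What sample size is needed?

Answer: n = 45

Derivation:
z_0.005 = 2.576
n = (z×σ/E)² = (2.576×13/5.0)²
n = 44.8578
Round up: n = 45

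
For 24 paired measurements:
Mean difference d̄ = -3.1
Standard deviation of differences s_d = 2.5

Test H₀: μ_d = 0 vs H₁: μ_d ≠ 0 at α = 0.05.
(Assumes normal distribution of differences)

Answer: t = -6.0749, reject H₀

Derivation:
df = n - 1 = 23
SE = s_d/√n = 2.5/√24 = 0.5103
t = d̄/SE = -3.1/0.5103 = -6.0749
Critical value: t_{0.025,23} = ±2.069
p-value < 0.0001
Decision: reject H₀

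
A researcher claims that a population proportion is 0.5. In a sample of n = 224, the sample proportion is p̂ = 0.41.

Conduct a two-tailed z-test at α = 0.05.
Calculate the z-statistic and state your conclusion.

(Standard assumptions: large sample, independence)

H₀: p = 0.5, H₁: p ≠ 0.5
Standard error: SE = √(p₀(1-p₀)/n) = √(0.5×0.5/224) = 0.033408
z-statistic: z = (p̂ - p₀)/SE = (0.41 - 0.5)/0.033408 = -2.6940
Critical value: z_0.025 = ±1.960
p-value = 0.0071
Decision: reject H₀ at α = 0.05

Answer: z = -2.6940, reject H₀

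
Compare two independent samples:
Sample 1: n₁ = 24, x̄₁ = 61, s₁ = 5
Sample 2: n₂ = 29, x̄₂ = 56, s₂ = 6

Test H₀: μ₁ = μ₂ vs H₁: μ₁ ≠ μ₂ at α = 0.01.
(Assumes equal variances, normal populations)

Answer: t = 3.2522, reject H₀

Derivation:
Pooled variance: s²_p = [23×5² + 28×6²]/(51) = 31.0392
s_p = 5.5713
SE = s_p×√(1/n₁ + 1/n₂) = 5.5713×√(1/24 + 1/29) = 1.5374
t = (x̄₁ - x̄₂)/SE = (61 - 56)/1.5374 = 3.2522
df = 51, t-critical = ±2.676
Decision: reject H₀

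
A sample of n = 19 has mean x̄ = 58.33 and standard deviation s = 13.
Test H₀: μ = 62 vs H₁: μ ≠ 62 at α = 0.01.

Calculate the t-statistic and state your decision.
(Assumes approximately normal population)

Answer: t = -1.2306, fail to reject H₀

Derivation:
df = n - 1 = 18
SE = s/√n = 13/√19 = 2.9824
t = (x̄ - μ₀)/SE = (58.33 - 62)/2.9824 = -1.2306
Critical value: t_{0.005,18} = ±2.878
p-value ≈ 0.2343
Decision: fail to reject H₀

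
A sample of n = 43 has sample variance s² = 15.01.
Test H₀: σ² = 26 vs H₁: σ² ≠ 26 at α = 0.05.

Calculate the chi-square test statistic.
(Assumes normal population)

Answer: χ² = 24.2469, reject H₀

Derivation:
df = n - 1 = 42
χ² = (n-1)s²/σ₀² = 42×15.01/26 = 24.2469
Critical values: χ²_{0.975,42} = 25.999, χ²_{0.025,42} = 61.777
Rejection region: χ² < 25.999 or χ² > 61.777
Decision: reject H₀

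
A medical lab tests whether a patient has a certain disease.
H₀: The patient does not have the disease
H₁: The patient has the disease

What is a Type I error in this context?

Answer: Diagnosing a healthy patient as having the disease (false positive)

Derivation:
A Type I error (probability α) occurs when we reject a true H₀.
A Type II error (probability β) occurs when we fail to reject a false H₀.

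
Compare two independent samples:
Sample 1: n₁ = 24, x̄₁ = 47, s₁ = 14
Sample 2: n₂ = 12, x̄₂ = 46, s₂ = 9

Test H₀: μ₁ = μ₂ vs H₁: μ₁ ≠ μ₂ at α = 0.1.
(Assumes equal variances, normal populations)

Pooled variance: s²_p = [23×14² + 11×9²]/(34) = 158.7941
s_p = 12.6014
SE = s_p×√(1/n₁ + 1/n₂) = 12.6014×√(1/24 + 1/12) = 4.4553
t = (x̄₁ - x̄₂)/SE = (47 - 46)/4.4553 = 0.2245
df = 34, t-critical = ±1.691
Decision: fail to reject H₀

Answer: t = 0.2245, fail to reject H₀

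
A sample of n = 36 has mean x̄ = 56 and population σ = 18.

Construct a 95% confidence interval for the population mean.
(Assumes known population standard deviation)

Answer: (50.1200, 61.8800)

Derivation:
Confidence level: 95%, α = 0.05
z_0.025 = 1.960
SE = σ/√n = 18/√36 = 3.0000
Margin of error = 1.960 × 3.0000 = 5.8800
CI: x̄ ± margin = 56 ± 5.8800
CI: (50.1200, 61.8800)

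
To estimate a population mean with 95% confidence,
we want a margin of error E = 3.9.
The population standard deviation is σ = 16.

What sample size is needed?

z_0.025 = 1.960
n = (z×σ/E)² = (1.960×16/3.9)²
n = 64.6581
Round up: n = 65

Answer: n = 65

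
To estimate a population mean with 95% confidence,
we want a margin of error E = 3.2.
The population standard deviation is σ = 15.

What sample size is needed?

z_0.025 = 1.960
n = (z×σ/E)² = (1.960×15/3.2)²
n = 84.4102
Round up: n = 85

Answer: n = 85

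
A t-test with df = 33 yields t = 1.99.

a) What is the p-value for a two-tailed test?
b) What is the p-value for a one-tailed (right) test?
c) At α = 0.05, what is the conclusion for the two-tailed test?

Using t-distribution with df = 33:
a) Two-tailed: p = 2×P(T > 1.99) = 0.0549
b) One-tailed: p = P(T > 1.99) = 0.0275
c) 0.0549 ≥ 0.05, fail to reject H₀

Answer: a) 0.0549, b) 0.0275, c) fail to reject H₀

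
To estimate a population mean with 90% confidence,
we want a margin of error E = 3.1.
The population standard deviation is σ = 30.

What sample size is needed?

Answer: n = 254

Derivation:
z_0.05 = 1.645
n = (z×σ/E)² = (1.645×30/3.1)²
n = 253.4259
Round up: n = 254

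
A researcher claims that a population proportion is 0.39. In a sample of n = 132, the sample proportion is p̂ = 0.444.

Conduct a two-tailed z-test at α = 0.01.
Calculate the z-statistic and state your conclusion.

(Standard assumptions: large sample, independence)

Answer: z = 1.2720, fail to reject H₀

Derivation:
H₀: p = 0.39, H₁: p ≠ 0.39
Standard error: SE = √(p₀(1-p₀)/n) = √(0.39×0.61/132) = 0.042453
z-statistic: z = (p̂ - p₀)/SE = (0.444 - 0.39)/0.042453 = 1.2720
Critical value: z_0.005 = ±2.576
p-value = 0.2034
Decision: fail to reject H₀ at α = 0.01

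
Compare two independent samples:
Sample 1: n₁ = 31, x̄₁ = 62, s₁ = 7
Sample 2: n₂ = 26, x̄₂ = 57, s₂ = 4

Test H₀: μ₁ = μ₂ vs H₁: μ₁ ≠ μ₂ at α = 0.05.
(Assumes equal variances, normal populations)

Pooled variance: s²_p = [30×7² + 25×4²]/(55) = 34.0000
s_p = 5.8310
SE = s_p×√(1/n₁ + 1/n₂) = 5.8310×√(1/31 + 1/26) = 1.5506
t = (x̄₁ - x̄₂)/SE = (62 - 57)/1.5506 = 3.2246
df = 55, t-critical = ±2.004
Decision: reject H₀

Answer: t = 3.2246, reject H₀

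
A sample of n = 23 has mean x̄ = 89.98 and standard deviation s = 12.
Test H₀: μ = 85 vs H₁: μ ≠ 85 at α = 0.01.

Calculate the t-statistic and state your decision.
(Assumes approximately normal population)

Answer: t = 1.9902, fail to reject H₀

Derivation:
df = n - 1 = 22
SE = s/√n = 12/√23 = 2.5022
t = (x̄ - μ₀)/SE = (89.98 - 85)/2.5022 = 1.9902
Critical value: t_{0.005,22} = ±2.819
p-value ≈ 0.0591
Decision: fail to reject H₀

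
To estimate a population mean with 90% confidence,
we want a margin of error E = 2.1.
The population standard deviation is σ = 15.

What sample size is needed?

z_0.05 = 1.645
n = (z×σ/E)² = (1.645×15/2.1)²
n = 138.0625
Round up: n = 139

Answer: n = 139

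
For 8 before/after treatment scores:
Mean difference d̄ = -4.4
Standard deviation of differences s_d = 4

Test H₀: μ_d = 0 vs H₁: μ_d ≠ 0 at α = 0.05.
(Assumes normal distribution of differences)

df = n - 1 = 7
SE = s_d/√n = 4/√8 = 1.4142
t = d̄/SE = -4.4/1.4142 = -3.1113
Critical value: t_{0.025,7} = ±2.365
p-value ≈ 0.0171
Decision: reject H₀

Answer: t = -3.1113, reject H₀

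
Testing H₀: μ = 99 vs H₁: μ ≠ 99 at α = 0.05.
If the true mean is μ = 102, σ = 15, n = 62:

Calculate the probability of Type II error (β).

SE = σ/√n = 15/√62 = 1.9050
Critical values: μ₀ ± z_0.025×SE = 99 ± 1.960×1.9050
Acceptance region: (95.2662, 102.7338)
Under H₁ (μ = 102): z_high = (102.7338 - 102)/1.9050 = 0.3852, z_low = (95.2662 - 102)/1.9050 = -3.5348
β = P(not reject | H₁) = Φ(0.3852) - Φ(-3.5348) ≈ 0.6498

Answer: β ≈ 0.6498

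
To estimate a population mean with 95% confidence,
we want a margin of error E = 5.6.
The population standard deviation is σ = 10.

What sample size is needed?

Answer: n = 13

Derivation:
z_0.025 = 1.960
n = (z×σ/E)² = (1.960×10/5.6)²
n = 12.2500
Round up: n = 13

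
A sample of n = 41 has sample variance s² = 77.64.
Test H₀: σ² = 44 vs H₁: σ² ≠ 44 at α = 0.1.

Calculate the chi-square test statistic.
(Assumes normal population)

df = n - 1 = 40
χ² = (n-1)s²/σ₀² = 40×77.64/44 = 70.5818
Critical values: χ²_{0.95,40} = 26.509, χ²_{0.05,40} = 55.758
Rejection region: χ² < 26.509 or χ² > 55.758
Decision: reject H₀

Answer: χ² = 70.5818, reject H₀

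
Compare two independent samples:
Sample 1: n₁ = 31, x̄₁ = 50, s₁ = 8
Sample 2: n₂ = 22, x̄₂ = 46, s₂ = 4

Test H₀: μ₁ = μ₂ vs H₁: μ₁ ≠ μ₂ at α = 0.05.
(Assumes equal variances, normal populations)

Answer: t = 2.1574, reject H₀

Derivation:
Pooled variance: s²_p = [30×8² + 21×4²]/(51) = 44.2353
s_p = 6.6510
SE = s_p×√(1/n₁ + 1/n₂) = 6.6510×√(1/31 + 1/22) = 1.8541
t = (x̄₁ - x̄₂)/SE = (50 - 46)/1.8541 = 2.1574
df = 51, t-critical = ±2.008
Decision: reject H₀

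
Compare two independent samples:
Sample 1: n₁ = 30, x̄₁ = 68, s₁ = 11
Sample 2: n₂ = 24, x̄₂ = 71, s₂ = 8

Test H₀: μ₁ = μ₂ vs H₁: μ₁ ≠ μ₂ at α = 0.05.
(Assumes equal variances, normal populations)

Pooled variance: s²_p = [29×11² + 23×8²]/(52) = 95.7885
s_p = 9.7872
SE = s_p×√(1/n₁ + 1/n₂) = 9.7872×√(1/30 + 1/24) = 2.6803
t = (x̄₁ - x̄₂)/SE = (68 - 71)/2.6803 = -1.1193
df = 52, t-critical = ±2.007
Decision: fail to reject H₀

Answer: t = -1.1193, fail to reject H₀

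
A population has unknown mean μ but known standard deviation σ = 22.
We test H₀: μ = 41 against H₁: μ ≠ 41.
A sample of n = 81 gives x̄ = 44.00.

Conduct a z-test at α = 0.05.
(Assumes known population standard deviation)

Answer: z = 1.2273, fail to reject H₀

Derivation:
Standard error: SE = σ/√n = 22/√81 = 2.4444
z-statistic: z = (x̄ - μ₀)/SE = (44.00 - 41)/2.4444 = 1.2273
Critical value: ±1.960
p-value = 0.2197
Decision: fail to reject H₀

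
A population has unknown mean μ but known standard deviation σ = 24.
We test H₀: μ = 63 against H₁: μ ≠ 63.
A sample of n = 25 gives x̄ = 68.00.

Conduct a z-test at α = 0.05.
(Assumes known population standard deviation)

Standard error: SE = σ/√n = 24/√25 = 4.8000
z-statistic: z = (x̄ - μ₀)/SE = (68.00 - 63)/4.8000 = 1.0417
Critical value: ±1.960
p-value = 0.2976
Decision: fail to reject H₀

Answer: z = 1.0417, fail to reject H₀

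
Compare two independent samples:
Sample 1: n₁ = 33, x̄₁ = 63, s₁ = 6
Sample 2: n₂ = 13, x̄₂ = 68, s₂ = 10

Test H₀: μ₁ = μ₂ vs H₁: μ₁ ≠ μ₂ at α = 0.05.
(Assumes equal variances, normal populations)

Pooled variance: s²_p = [32×6² + 12×10²]/(44) = 53.4545
s_p = 7.3113
SE = s_p×√(1/n₁ + 1/n₂) = 7.3113×√(1/33 + 1/13) = 2.3941
t = (x̄₁ - x̄₂)/SE = (63 - 68)/2.3941 = -2.0885
df = 44, t-critical = ±2.015
Decision: reject H₀

Answer: t = -2.0885, reject H₀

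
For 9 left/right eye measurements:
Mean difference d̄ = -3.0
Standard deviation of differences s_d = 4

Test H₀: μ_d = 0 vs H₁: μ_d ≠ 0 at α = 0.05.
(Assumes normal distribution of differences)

Answer: t = -2.2501, fail to reject H₀

Derivation:
df = n - 1 = 8
SE = s_d/√n = 4/√9 = 1.3333
t = d̄/SE = -3.0/1.3333 = -2.2501
Critical value: t_{0.025,8} = ±2.306
p-value ≈ 0.0546
Decision: fail to reject H₀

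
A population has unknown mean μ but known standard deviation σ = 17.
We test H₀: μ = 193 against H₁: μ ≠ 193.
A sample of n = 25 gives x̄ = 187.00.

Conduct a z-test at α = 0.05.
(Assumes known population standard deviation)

Answer: z = -1.7647, fail to reject H₀

Derivation:
Standard error: SE = σ/√n = 17/√25 = 3.4000
z-statistic: z = (x̄ - μ₀)/SE = (187.00 - 193)/3.4000 = -1.7647
Critical value: ±1.960
p-value = 0.0776
Decision: fail to reject H₀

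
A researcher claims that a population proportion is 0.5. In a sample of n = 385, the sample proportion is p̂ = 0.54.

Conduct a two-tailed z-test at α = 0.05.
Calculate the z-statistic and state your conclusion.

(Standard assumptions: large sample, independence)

H₀: p = 0.5, H₁: p ≠ 0.5
Standard error: SE = √(p₀(1-p₀)/n) = √(0.5×0.5/385) = 0.025482
z-statistic: z = (p̂ - p₀)/SE = (0.54 - 0.5)/0.025482 = 1.5697
Critical value: z_0.025 = ±1.960
p-value = 0.1165
Decision: fail to reject H₀ at α = 0.05

Answer: z = 1.5697, fail to reject H₀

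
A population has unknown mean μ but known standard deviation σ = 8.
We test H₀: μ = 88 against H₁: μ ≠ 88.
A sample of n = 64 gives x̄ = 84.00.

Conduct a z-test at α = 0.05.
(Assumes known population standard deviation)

Standard error: SE = σ/√n = 8/√64 = 1.0000
z-statistic: z = (x̄ - μ₀)/SE = (84.00 - 88)/1.0000 = -4.0000
Critical value: ±1.960
p-value = 0.0001
Decision: reject H₀

Answer: z = -4.0000, reject H₀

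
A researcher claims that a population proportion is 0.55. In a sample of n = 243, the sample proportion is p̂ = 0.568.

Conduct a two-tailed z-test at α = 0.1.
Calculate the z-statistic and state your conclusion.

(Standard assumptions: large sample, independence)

Answer: z = 0.5640, fail to reject H₀

Derivation:
H₀: p = 0.55, H₁: p ≠ 0.55
Standard error: SE = √(p₀(1-p₀)/n) = √(0.55×0.45/243) = 0.031914
z-statistic: z = (p̂ - p₀)/SE = (0.568 - 0.55)/0.031914 = 0.5640
Critical value: z_0.05 = ±1.645
p-value = 0.5728
Decision: fail to reject H₀ at α = 0.1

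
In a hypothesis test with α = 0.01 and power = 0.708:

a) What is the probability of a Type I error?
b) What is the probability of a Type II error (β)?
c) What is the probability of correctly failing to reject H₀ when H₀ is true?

Answer: a) 0.01, b) 0.292, c) 0.99

Derivation:
a) Type I error probability = α = 0.01
b) Power = P(reject H₀ | H₁ true) = 1 - β = 0.708, so Type II error probability = β = 1 - Power = 0.292
c) P(fail to reject H₀ | H₀ true) = 1 - α = 0.99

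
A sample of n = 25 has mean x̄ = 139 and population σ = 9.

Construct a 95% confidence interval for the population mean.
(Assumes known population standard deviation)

Confidence level: 95%, α = 0.05
z_0.025 = 1.960
SE = σ/√n = 9/√25 = 1.8000
Margin of error = 1.960 × 1.8000 = 3.5280
CI: x̄ ± margin = 139 ± 3.5280
CI: (135.4720, 142.5280)

Answer: (135.4720, 142.5280)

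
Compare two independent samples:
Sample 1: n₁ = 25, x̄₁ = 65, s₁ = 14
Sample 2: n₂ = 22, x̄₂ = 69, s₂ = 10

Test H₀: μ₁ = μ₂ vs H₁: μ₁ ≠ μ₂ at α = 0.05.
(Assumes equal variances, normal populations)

Pooled variance: s²_p = [24×14² + 21×10²]/(45) = 151.2000
s_p = 12.2963
SE = s_p×√(1/n₁ + 1/n₂) = 12.2963×√(1/25 + 1/22) = 3.5945
t = (x̄₁ - x̄₂)/SE = (65 - 69)/3.5945 = -1.1128
df = 45, t-critical = ±2.014
Decision: fail to reject H₀

Answer: t = -1.1128, fail to reject H₀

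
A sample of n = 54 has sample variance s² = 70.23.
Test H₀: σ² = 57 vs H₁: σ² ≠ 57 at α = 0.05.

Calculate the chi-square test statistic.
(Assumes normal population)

Answer: χ² = 65.3016, fail to reject H₀

Derivation:
df = n - 1 = 53
χ² = (n-1)s²/σ₀² = 53×70.23/57 = 65.3016
Critical values: χ²_{0.975,53} = 34.776, χ²_{0.025,53} = 75.002
Rejection region: χ² < 34.776 or χ² > 75.002
Decision: fail to reject H₀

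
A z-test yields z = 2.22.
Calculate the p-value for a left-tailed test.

For z = 2.22:
p = P(Z < 2.22) = Φ(2.22) = 0.9868

Answer: p-value ≈ 0.9868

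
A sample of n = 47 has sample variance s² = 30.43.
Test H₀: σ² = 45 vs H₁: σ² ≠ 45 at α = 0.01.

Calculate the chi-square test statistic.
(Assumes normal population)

Answer: χ² = 31.1062, fail to reject H₀

Derivation:
df = n - 1 = 46
χ² = (n-1)s²/σ₀² = 46×30.43/45 = 31.1062
Critical values: χ²_{0.995,46} = 25.041, χ²_{0.005,46} = 74.437
Rejection region: χ² < 25.041 or χ² > 74.437
Decision: fail to reject H₀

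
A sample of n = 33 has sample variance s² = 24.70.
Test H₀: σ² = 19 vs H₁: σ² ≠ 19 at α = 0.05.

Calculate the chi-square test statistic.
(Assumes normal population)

Answer: χ² = 41.6000, fail to reject H₀

Derivation:
df = n - 1 = 32
χ² = (n-1)s²/σ₀² = 32×24.70/19 = 41.6000
Critical values: χ²_{0.975,32} = 18.291, χ²_{0.025,32} = 49.480
Rejection region: χ² < 18.291 or χ² > 49.480
Decision: fail to reject H₀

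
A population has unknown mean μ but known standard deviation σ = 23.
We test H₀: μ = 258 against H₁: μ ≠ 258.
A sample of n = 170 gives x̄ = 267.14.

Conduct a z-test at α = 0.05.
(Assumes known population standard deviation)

Standard error: SE = σ/√n = 23/√170 = 1.7640
z-statistic: z = (x̄ - μ₀)/SE = (267.14 - 258)/1.7640 = 5.1814
Critical value: ±1.960
p-value < 0.0001
Decision: reject H₀

Answer: z = 5.1814, reject H₀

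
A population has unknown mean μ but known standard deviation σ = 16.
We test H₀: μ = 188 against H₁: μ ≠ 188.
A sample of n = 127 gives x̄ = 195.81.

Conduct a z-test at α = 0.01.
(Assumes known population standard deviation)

Answer: z = 5.5008, reject H₀

Derivation:
Standard error: SE = σ/√n = 16/√127 = 1.4198
z-statistic: z = (x̄ - μ₀)/SE = (195.81 - 188)/1.4198 = 5.5008
Critical value: ±2.576
p-value < 0.0001
Decision: reject H₀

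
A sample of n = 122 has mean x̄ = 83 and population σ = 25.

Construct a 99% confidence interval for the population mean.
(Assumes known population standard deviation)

Confidence level: 99%, α = 0.01
z_0.005 = 2.576
SE = σ/√n = 25/√122 = 2.2634
Margin of error = 2.576 × 2.2634 = 5.8305
CI: x̄ ± margin = 83 ± 5.8305
CI: (77.1695, 88.8305)

Answer: (77.1695, 88.8305)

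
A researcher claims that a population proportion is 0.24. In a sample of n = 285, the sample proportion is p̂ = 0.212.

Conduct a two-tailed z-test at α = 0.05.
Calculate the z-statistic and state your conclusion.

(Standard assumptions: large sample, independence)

Answer: z = -1.1068, fail to reject H₀

Derivation:
H₀: p = 0.24, H₁: p ≠ 0.24
Standard error: SE = √(p₀(1-p₀)/n) = √(0.24×0.76/285) = 0.025298
z-statistic: z = (p̂ - p₀)/SE = (0.212 - 0.24)/0.025298 = -1.1068
Critical value: z_0.025 = ±1.960
p-value = 0.2684
Decision: fail to reject H₀ at α = 0.05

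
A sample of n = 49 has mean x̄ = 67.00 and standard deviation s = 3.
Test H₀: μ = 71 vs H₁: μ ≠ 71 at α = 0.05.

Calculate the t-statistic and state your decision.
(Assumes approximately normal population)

df = n - 1 = 48
SE = s/√n = 3/√49 = 0.4286
t = (x̄ - μ₀)/SE = (67.00 - 71)/0.4286 = -9.3327
Critical value: t_{0.025,48} = ±2.011
p-value < 0.0001
Decision: reject H₀

Answer: t = -9.3327, reject H₀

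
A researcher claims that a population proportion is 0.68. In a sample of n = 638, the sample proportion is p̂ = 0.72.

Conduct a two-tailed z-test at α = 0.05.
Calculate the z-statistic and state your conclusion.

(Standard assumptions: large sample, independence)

Answer: z = 2.1659, reject H₀

Derivation:
H₀: p = 0.68, H₁: p ≠ 0.68
Standard error: SE = √(p₀(1-p₀)/n) = √(0.68×0.32/638) = 0.018468
z-statistic: z = (p̂ - p₀)/SE = (0.72 - 0.68)/0.018468 = 2.1659
Critical value: z_0.025 = ±1.960
p-value = 0.0303
Decision: reject H₀ at α = 0.05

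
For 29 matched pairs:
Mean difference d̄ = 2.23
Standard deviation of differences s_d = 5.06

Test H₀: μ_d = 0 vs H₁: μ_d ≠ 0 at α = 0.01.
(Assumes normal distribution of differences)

df = n - 1 = 28
SE = s_d/√n = 5.06/√29 = 0.9396
t = d̄/SE = 2.23/0.9396 = 2.3734
Critical value: t_{0.005,28} = ±2.763
p-value ≈ 0.0247
Decision: fail to reject H₀

Answer: t = 2.3734, fail to reject H₀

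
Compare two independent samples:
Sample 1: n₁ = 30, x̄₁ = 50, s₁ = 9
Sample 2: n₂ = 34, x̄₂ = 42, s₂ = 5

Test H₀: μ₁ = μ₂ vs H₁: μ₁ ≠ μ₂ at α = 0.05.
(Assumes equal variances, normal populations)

Answer: t = 4.4635, reject H₀

Derivation:
Pooled variance: s²_p = [29×9² + 33×5²]/(62) = 51.1935
s_p = 7.1550
SE = s_p×√(1/n₁ + 1/n₂) = 7.1550×√(1/30 + 1/34) = 1.7923
t = (x̄₁ - x̄₂)/SE = (50 - 42)/1.7923 = 4.4635
df = 62, t-critical = ±1.999
Decision: reject H₀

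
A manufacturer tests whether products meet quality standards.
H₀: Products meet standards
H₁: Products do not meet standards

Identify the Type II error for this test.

Answer: Accepting products as meeting standards when they don't

Derivation:
Type I error: rejecting H₀ when it is actually true (false positive).
Type II error: failing to reject H₀ when H₁ is actually true (false negative).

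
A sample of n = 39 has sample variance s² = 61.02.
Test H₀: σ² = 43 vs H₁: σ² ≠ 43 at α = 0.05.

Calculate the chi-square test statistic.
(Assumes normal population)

Answer: χ² = 53.9247, fail to reject H₀

Derivation:
df = n - 1 = 38
χ² = (n-1)s²/σ₀² = 38×61.02/43 = 53.9247
Critical values: χ²_{0.975,38} = 22.878, χ²_{0.025,38} = 56.896
Rejection region: χ² < 22.878 or χ² > 56.896
Decision: fail to reject H₀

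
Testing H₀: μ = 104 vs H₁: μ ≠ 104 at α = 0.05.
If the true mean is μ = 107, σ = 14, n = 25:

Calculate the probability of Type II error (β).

Answer: β ≈ 0.8117

Derivation:
SE = σ/√n = 14/√25 = 2.8000
Critical values: μ₀ ± z_0.025×SE = 104 ± 1.960×2.8000
Acceptance region: (98.5120, 109.4880)
Under H₁ (μ = 107): z_high = (109.4880 - 107)/2.8000 = 0.8886, z_low = (98.5120 - 107)/2.8000 = -3.0314
β = P(not reject | H₁) = Φ(0.8886) - Φ(-3.0314) ≈ 0.8117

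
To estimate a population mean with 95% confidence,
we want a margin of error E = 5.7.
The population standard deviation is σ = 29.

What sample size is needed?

Answer: n = 100

Derivation:
z_0.025 = 1.960
n = (z×σ/E)² = (1.960×29/5.7)²
n = 99.4394
Round up: n = 100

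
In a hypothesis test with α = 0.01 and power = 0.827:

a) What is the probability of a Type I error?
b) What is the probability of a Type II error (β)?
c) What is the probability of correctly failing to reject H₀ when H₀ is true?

Answer: a) 0.01, b) 0.173, c) 0.99

Derivation:
a) Type I error probability = α = 0.01
b) Power = P(reject H₀ | H₁ true) = 1 - β = 0.827, so Type II error probability = β = 1 - Power = 0.173
c) P(fail to reject H₀ | H₀ true) = 1 - α = 0.99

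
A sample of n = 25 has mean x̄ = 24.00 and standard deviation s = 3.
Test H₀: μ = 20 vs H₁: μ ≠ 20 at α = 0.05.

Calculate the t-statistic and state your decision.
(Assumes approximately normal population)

df = n - 1 = 24
SE = s/√n = 3/√25 = 0.6000
t = (x̄ - μ₀)/SE = (24.00 - 20)/0.6000 = 6.6667
Critical value: t_{0.025,24} = ±2.064
p-value < 0.0001
Decision: reject H₀

Answer: t = 6.6667, reject H₀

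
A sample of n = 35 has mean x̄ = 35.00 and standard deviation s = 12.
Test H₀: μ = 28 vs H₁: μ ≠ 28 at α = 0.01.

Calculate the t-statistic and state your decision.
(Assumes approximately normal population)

Answer: t = 3.4510, reject H₀

Derivation:
df = n - 1 = 34
SE = s/√n = 12/√35 = 2.0284
t = (x̄ - μ₀)/SE = (35.00 - 28)/2.0284 = 3.4510
Critical value: t_{0.005,34} = ±2.728
p-value ≈ 0.0015
Decision: reject H₀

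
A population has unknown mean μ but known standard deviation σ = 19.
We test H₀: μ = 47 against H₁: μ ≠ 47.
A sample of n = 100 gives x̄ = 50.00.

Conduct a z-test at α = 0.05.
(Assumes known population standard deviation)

Answer: z = 1.5789, fail to reject H₀

Derivation:
Standard error: SE = σ/√n = 19/√100 = 1.9000
z-statistic: z = (x̄ - μ₀)/SE = (50.00 - 47)/1.9000 = 1.5789
Critical value: ±1.960
p-value = 0.1144
Decision: fail to reject H₀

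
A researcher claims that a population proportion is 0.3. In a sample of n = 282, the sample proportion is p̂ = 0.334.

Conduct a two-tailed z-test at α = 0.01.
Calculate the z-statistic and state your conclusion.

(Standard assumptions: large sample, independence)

Answer: z = 1.2459, fail to reject H₀

Derivation:
H₀: p = 0.3, H₁: p ≠ 0.3
Standard error: SE = √(p₀(1-p₀)/n) = √(0.3×0.7/282) = 0.027289
z-statistic: z = (p̂ - p₀)/SE = (0.334 - 0.3)/0.027289 = 1.2459
Critical value: z_0.005 = ±2.576
p-value = 0.2128
Decision: fail to reject H₀ at α = 0.01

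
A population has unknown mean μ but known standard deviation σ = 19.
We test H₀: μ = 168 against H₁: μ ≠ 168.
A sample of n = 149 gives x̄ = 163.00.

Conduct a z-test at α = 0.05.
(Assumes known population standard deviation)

Standard error: SE = σ/√n = 19/√149 = 1.5565
z-statistic: z = (x̄ - μ₀)/SE = (163.00 - 168)/1.5565 = -3.2123
Critical value: ±1.960
p-value = 0.0013
Decision: reject H₀

Answer: z = -3.2123, reject H₀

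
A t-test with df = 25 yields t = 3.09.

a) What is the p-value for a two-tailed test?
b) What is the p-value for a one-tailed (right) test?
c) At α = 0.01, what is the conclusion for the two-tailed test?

Answer: a) 0.0049, b) 0.0024, c) reject H₀

Derivation:
Using t-distribution with df = 25:
a) Two-tailed: p = 2×P(T > 3.09) = 0.0049
b) One-tailed: p = P(T > 3.09) = 0.0024
c) 0.0049 < 0.01, reject H₀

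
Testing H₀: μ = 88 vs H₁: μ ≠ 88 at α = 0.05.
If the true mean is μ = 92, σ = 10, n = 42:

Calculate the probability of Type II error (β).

SE = σ/√n = 10/√42 = 1.5430
Critical values: μ₀ ± z_0.025×SE = 88 ± 1.960×1.5430
Acceptance region: (84.9757, 91.0243)
Under H₁ (μ = 92): z_high = (91.0243 - 92)/1.5430 = -0.6323, z_low = (84.9757 - 92)/1.5430 = -4.5524
β = P(not reject | H₁) = Φ(-0.6323) - Φ(-4.5524) ≈ 0.2636

Answer: β ≈ 0.2636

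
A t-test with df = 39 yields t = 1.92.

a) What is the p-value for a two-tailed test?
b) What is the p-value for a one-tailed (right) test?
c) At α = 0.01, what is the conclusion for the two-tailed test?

Answer: a) 0.0622, b) 0.0311, c) fail to reject H₀

Derivation:
Using t-distribution with df = 39:
a) Two-tailed: p = 2×P(T > 1.92) = 0.0622
b) One-tailed: p = P(T > 1.92) = 0.0311
c) 0.0622 ≥ 0.01, fail to reject H₀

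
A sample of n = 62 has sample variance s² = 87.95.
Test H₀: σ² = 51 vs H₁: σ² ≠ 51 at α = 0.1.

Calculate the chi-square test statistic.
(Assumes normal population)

Answer: χ² = 105.1951, reject H₀

Derivation:
df = n - 1 = 61
χ² = (n-1)s²/σ₀² = 61×87.95/51 = 105.1951
Critical values: χ²_{0.95,61} = 44.038, χ²_{0.05,61} = 80.232
Rejection region: χ² < 44.038 or χ² > 80.232
Decision: reject H₀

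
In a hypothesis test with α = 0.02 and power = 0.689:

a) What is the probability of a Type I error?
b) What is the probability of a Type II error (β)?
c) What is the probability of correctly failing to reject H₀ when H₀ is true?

Answer: a) 0.02, b) 0.311, c) 0.98

Derivation:
a) Type I error probability = α = 0.02
b) Power = P(reject H₀ | H₁ true) = 1 - β = 0.689, so Type II error probability = β = 1 - Power = 0.311
c) P(fail to reject H₀ | H₀ true) = 1 - α = 0.98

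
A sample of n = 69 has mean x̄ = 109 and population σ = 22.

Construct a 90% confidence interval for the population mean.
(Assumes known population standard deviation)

Answer: (104.6432, 113.3568)

Derivation:
Confidence level: 90%, α = 0.1
z_0.05 = 1.645
SE = σ/√n = 22/√69 = 2.6485
Margin of error = 1.645 × 2.6485 = 4.3568
CI: x̄ ± margin = 109 ± 4.3568
CI: (104.6432, 113.3568)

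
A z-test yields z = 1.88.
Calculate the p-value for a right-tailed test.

Answer: p-value ≈ 0.0301

Derivation:
For z = 1.88:
p = P(Z > 1.88) = 1 - Φ(1.88) = 0.0301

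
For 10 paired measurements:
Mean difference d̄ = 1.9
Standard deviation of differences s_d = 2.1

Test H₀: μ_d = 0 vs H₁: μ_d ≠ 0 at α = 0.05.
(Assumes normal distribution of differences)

Answer: t = 2.8610, reject H₀

Derivation:
df = n - 1 = 9
SE = s_d/√n = 2.1/√10 = 0.6641
t = d̄/SE = 1.9/0.6641 = 2.8610
Critical value: t_{0.025,9} = ±2.262
p-value ≈ 0.0187
Decision: reject H₀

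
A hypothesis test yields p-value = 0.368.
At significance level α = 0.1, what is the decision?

Answer: fail to reject H₀

Derivation:
Compare p-value to α:
0.368 ≥ 0.1
Decision: fail to reject H₀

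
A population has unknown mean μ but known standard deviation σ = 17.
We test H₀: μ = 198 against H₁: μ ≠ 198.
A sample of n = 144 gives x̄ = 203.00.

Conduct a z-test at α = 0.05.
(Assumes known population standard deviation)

Standard error: SE = σ/√n = 17/√144 = 1.4167
z-statistic: z = (x̄ - μ₀)/SE = (203.00 - 198)/1.4167 = 3.5293
Critical value: ±1.960
p-value = 0.0004
Decision: reject H₀

Answer: z = 3.5293, reject H₀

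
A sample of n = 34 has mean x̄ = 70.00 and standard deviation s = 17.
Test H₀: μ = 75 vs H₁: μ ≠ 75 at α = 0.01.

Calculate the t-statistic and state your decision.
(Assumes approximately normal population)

Answer: t = -1.7150, fail to reject H₀

Derivation:
df = n - 1 = 33
SE = s/√n = 17/√34 = 2.9155
t = (x̄ - μ₀)/SE = (70.00 - 75)/2.9155 = -1.7150
Critical value: t_{0.005,33} = ±2.733
p-value ≈ 0.0957
Decision: fail to reject H₀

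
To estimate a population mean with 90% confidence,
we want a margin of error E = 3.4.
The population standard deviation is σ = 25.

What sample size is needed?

Answer: n = 147

Derivation:
z_0.05 = 1.645
n = (z×σ/E)² = (1.645×25/3.4)²
n = 146.3033
Round up: n = 147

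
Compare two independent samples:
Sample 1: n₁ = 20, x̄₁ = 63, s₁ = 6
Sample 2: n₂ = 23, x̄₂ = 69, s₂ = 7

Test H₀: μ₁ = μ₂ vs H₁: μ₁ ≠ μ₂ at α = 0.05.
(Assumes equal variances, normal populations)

Answer: t = -2.9936, reject H₀

Derivation:
Pooled variance: s²_p = [19×6² + 22×7²]/(41) = 42.9756
s_p = 6.5556
SE = s_p×√(1/n₁ + 1/n₂) = 6.5556×√(1/20 + 1/23) = 2.0043
t = (x̄₁ - x̄₂)/SE = (63 - 69)/2.0043 = -2.9936
df = 41, t-critical = ±2.020
Decision: reject H₀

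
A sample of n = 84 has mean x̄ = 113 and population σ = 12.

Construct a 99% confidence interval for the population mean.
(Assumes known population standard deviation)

Confidence level: 99%, α = 0.01
z_0.005 = 2.576
SE = σ/√n = 12/√84 = 1.3093
Margin of error = 2.576 × 1.3093 = 3.3728
CI: x̄ ± margin = 113 ± 3.3728
CI: (109.6272, 116.3728)

Answer: (109.6272, 116.3728)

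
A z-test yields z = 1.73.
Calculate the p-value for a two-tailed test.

Answer: p-value ≈ 0.0836

Derivation:
For z = 1.73:
p = 2×P(Z > |1.73|) = 2×(1 - Φ(1.73)) = 0.0836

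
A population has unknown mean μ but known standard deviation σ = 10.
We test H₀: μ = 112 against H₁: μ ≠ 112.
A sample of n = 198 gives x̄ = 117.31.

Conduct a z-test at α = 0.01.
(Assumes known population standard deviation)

Answer: z = 7.4715, reject H₀

Derivation:
Standard error: SE = σ/√n = 10/√198 = 0.7107
z-statistic: z = (x̄ - μ₀)/SE = (117.31 - 112)/0.7107 = 7.4715
Critical value: ±2.576
p-value < 0.0001
Decision: reject H₀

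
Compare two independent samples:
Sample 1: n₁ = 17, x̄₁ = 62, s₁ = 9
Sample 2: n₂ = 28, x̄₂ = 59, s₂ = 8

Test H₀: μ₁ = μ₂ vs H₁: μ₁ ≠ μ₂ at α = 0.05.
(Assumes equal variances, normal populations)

Answer: t = 1.1635, fail to reject H₀

Derivation:
Pooled variance: s²_p = [16×9² + 27×8²]/(43) = 70.3256
s_p = 8.3860
SE = s_p×√(1/n₁ + 1/n₂) = 8.3860×√(1/17 + 1/28) = 2.5784
t = (x̄₁ - x̄₂)/SE = (62 - 59)/2.5784 = 1.1635
df = 43, t-critical = ±2.017
Decision: fail to reject H₀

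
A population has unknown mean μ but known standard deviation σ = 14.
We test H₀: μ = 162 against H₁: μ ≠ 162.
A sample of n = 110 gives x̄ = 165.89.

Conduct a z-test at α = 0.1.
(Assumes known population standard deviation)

Standard error: SE = σ/√n = 14/√110 = 1.3348
z-statistic: z = (x̄ - μ₀)/SE = (165.89 - 162)/1.3348 = 2.9143
Critical value: ±1.645
p-value = 0.0036
Decision: reject H₀

Answer: z = 2.9143, reject H₀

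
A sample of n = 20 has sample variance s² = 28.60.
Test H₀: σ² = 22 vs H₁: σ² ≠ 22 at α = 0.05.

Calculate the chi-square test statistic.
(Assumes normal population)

df = n - 1 = 19
χ² = (n-1)s²/σ₀² = 19×28.60/22 = 24.7000
Critical values: χ²_{0.975,19} = 8.907, χ²_{0.025,19} = 32.852
Rejection region: χ² < 8.907 or χ² > 32.852
Decision: fail to reject H₀

Answer: χ² = 24.7000, fail to reject H₀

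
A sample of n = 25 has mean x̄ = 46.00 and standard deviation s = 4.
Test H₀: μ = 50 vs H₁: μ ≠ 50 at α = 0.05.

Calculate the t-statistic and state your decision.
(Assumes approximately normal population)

Answer: t = -5.0000, reject H₀

Derivation:
df = n - 1 = 24
SE = s/√n = 4/√25 = 0.8000
t = (x̄ - μ₀)/SE = (46.00 - 50)/0.8000 = -5.0000
Critical value: t_{0.025,24} = ±2.064
p-value < 0.0001
Decision: reject H₀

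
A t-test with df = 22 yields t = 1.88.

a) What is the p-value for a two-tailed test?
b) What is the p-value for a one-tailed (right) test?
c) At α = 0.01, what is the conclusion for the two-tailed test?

Using t-distribution with df = 22:
a) Two-tailed: p = 2×P(T > 1.88) = 0.0734
b) One-tailed: p = P(T > 1.88) = 0.0367
c) 0.0734 ≥ 0.01, fail to reject H₀

Answer: a) 0.0734, b) 0.0367, c) fail to reject H₀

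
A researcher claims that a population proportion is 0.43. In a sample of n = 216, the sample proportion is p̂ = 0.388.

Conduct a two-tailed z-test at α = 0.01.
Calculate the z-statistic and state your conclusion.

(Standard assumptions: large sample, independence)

Answer: z = -1.2468, fail to reject H₀

Derivation:
H₀: p = 0.43, H₁: p ≠ 0.43
Standard error: SE = √(p₀(1-p₀)/n) = √(0.43×0.57/216) = 0.033686
z-statistic: z = (p̂ - p₀)/SE = (0.388 - 0.43)/0.033686 = -1.2468
Critical value: z_0.005 = ±2.576
p-value = 0.2125
Decision: fail to reject H₀ at α = 0.01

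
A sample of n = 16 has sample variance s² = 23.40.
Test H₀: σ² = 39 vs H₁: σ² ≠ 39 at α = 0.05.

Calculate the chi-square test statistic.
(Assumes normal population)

df = n - 1 = 15
χ² = (n-1)s²/σ₀² = 15×23.40/39 = 9.0000
Critical values: χ²_{0.975,15} = 6.262, χ²_{0.025,15} = 27.488
Rejection region: χ² < 6.262 or χ² > 27.488
Decision: fail to reject H₀

Answer: χ² = 9.0000, fail to reject H₀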